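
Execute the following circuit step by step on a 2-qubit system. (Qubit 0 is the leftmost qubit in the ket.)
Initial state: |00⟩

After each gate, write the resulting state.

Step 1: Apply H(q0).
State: 1/√2|00⟩ + 1/√2|10⟩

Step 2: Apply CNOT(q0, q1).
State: 1/√2|00⟩ + 1/√2|11⟩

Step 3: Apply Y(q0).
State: -(1/√2)i|01⟩ + (1/√2)i|10⟩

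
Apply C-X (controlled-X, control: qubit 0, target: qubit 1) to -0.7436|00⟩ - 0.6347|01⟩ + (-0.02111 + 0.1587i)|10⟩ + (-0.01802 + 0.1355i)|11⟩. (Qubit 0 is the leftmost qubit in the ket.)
-0.7436|00⟩ - 0.6347|01⟩ + (-0.01802 + 0.1355i)|10⟩ + (-0.02111 + 0.1587i)|11⟩

C-X leaves the control-|0⟩ kets |00⟩, |01⟩ unchanged and applies X to qubit 1 on the control-|1⟩ pair (|10⟩, |11⟩).
X = [[0, 1], [1, 0]].
With a = amp(|10⟩) = (-0.02111 + 0.1587i) and b = amp(|11⟩) = (-0.01802 + 0.1355i):
new amp(|10⟩) = (1)·b = (-0.01802 + 0.1355i)
new amp(|11⟩) = (1)·a = (-0.02111 + 0.1587i)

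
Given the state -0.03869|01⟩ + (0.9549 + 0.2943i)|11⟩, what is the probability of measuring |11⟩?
0.9984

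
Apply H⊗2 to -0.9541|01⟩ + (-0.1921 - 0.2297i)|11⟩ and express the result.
(-0.5731 - 0.1149i)|00⟩ + (0.5731 + 0.1149i)|01⟩ + (-0.381 + 0.1149i)|10⟩ + (0.381 - 0.1149i)|11⟩

H⊗2 gives amp(|y⟩) = (1/2) Σ_x (−1)^(x·y) amp(|x⟩), where x·y is the number of positions in which both x and y have a 1.
|00⟩: (-0.9541 + (-0.1921 - 0.2297i))/2 = (-0.5731 - 0.1149i)
|01⟩: (0.9541 - (-0.1921 - 0.2297i))/2 = (0.5731 + 0.1149i)
|10⟩: (-0.9541 - (-0.1921 - 0.2297i))/2 = (-0.381 + 0.1149i)
|11⟩: (0.9541 + (-0.1921 - 0.2297i))/2 = (0.381 - 0.1149i)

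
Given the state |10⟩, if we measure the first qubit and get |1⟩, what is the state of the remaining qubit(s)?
|0⟩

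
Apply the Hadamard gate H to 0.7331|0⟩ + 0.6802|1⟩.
0.9994|0⟩ + 0.03741|1⟩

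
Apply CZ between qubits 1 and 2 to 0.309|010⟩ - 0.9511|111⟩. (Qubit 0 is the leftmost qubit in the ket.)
0.309|010⟩ + 0.9511|111⟩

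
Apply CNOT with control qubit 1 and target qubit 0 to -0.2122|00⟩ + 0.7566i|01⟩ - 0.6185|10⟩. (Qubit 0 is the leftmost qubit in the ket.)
-0.2122|00⟩ - 0.6185|10⟩ + 0.7566i|11⟩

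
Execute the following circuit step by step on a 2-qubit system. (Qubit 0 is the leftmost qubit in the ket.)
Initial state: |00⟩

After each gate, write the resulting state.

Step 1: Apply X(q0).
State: |10⟩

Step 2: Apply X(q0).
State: |00⟩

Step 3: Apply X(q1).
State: |01⟩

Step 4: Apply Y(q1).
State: -i|00⟩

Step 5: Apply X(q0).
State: -i|10⟩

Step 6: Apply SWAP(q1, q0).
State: -i|01⟩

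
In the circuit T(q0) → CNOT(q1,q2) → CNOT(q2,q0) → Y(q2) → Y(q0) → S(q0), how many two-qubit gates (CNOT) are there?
2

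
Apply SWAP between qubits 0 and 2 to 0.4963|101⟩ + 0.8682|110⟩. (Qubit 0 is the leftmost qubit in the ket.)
0.8682|011⟩ + 0.4963|101⟩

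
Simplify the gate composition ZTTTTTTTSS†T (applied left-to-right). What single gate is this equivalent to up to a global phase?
Z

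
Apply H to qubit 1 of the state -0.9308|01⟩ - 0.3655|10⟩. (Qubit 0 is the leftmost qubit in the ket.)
-0.6582|00⟩ + 0.6582|01⟩ - 0.2584|10⟩ - 0.2584|11⟩

H on qubit 1 mixes each pair of kets that differ only in qubit 1: amplitudes (a, b) of (|…0…⟩, |…1…⟩) become ((a + b)/√2, (a − b)/√2). Kets absent from the input have amplitude 0.
(|00⟩, |01⟩): (a, b) = (0, -0.9308) → (-0.6582, 0.6582)
(|10⟩, |11⟩): (a, b) = (-0.3655, 0) → (-0.2584, -0.2584)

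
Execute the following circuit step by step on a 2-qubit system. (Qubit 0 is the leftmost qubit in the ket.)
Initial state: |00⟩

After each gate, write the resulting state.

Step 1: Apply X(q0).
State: |10⟩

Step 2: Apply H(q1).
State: 1/√2|10⟩ + 1/√2|11⟩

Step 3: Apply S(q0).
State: (1/√2)i|10⟩ + (1/√2)i|11⟩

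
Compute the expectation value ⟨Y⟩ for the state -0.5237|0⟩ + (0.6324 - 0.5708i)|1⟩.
0.5979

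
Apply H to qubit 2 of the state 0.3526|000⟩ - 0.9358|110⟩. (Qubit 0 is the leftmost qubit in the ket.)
0.2493|000⟩ + 0.2493|001⟩ - 0.6617|110⟩ - 0.6617|111⟩

H on qubit 2 mixes each pair of kets that differ only in qubit 2: amplitudes (a, b) of (|…0…⟩, |…1…⟩) become ((a + b)/√2, (a − b)/√2). Kets absent from the input have amplitude 0.
(|000⟩, |001⟩): (a, b) = (0.3526, 0) → (0.2493, 0.2493)
(|110⟩, |111⟩): (a, b) = (-0.9358, 0) → (-0.6617, -0.6617)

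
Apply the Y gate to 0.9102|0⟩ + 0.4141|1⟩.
-0.4141i|0⟩ + 0.9102i|1⟩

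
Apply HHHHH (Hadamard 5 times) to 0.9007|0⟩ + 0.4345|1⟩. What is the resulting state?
0.9441|0⟩ + 0.3297|1⟩

H² = I, so H^5 = H: a single Hadamard. With (a, b) = (0.9007, 0.4345), H gives ((a + b)/√2, (a − b)/√2) = (0.9441, 0.3297).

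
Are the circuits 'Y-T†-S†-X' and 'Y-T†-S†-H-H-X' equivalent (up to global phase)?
Yes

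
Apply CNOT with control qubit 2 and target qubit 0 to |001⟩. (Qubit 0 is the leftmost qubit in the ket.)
|101⟩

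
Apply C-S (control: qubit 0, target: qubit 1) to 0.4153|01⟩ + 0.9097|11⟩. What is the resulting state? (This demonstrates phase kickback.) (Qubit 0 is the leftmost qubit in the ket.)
0.4153|01⟩ + 0.9097i|11⟩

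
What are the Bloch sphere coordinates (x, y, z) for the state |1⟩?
(0, 0, -1)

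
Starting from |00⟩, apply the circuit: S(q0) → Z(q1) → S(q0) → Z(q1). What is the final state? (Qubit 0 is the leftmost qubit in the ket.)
|00⟩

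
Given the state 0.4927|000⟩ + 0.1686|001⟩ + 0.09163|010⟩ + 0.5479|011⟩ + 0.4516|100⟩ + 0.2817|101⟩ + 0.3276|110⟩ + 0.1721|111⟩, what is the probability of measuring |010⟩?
0.008396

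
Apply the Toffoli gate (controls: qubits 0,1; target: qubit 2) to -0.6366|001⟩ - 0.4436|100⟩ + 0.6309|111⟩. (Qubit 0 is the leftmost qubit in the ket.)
-0.6366|001⟩ - 0.4436|100⟩ + 0.6309|110⟩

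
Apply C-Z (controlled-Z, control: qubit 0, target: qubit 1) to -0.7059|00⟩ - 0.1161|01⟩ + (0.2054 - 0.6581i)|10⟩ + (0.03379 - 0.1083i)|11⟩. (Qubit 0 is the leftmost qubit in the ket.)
-0.7059|00⟩ - 0.1161|01⟩ + (0.2054 - 0.6581i)|10⟩ + (-0.03379 + 0.1083i)|11⟩

C-Z leaves the control-|0⟩ kets |00⟩, |01⟩ unchanged and applies Z to qubit 1 on the control-|1⟩ pair (|10⟩, |11⟩).
Z = [[1, 0], [0, -1]].
With a = amp(|10⟩) = (0.2054 - 0.6581i) and b = amp(|11⟩) = (0.03379 - 0.1083i):
new amp(|10⟩) = (1)·a = (0.2054 - 0.6581i)
new amp(|11⟩) = (-1)·b = (-0.03379 + 0.1083i)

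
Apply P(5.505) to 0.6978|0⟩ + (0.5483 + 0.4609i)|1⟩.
0.6978|0⟩ + (0.714 - 0.05665i)|1⟩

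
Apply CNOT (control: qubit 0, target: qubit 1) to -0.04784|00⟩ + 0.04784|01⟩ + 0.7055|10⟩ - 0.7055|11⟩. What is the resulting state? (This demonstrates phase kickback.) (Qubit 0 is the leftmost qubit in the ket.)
-0.04784|00⟩ + 0.04784|01⟩ - 0.7055|10⟩ + 0.7055|11⟩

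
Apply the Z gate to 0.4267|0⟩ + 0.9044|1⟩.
0.4267|0⟩ - 0.9044|1⟩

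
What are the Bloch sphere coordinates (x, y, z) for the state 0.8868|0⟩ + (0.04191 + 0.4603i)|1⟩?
(0.07433, 0.8164, 0.5728)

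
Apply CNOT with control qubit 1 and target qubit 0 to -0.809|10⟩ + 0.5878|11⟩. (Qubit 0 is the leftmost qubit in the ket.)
0.5878|01⟩ - 0.809|10⟩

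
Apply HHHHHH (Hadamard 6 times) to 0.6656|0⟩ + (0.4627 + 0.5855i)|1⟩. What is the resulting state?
0.6656|0⟩ + (0.4627 + 0.5855i)|1⟩

H² = I, so an even number of Hadamards cancels: H^6 = I and the state is unchanged.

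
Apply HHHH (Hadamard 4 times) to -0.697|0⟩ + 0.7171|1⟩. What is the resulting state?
-0.697|0⟩ + 0.7171|1⟩

H² = I, so an even number of Hadamards cancels: H^4 = I and the state is unchanged.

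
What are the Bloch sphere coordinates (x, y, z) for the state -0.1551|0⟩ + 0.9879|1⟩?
(-0.3064, 0, -0.9519)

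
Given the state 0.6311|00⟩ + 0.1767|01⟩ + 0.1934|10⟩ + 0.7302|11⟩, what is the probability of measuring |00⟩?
0.3983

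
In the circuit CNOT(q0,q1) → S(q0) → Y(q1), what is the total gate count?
3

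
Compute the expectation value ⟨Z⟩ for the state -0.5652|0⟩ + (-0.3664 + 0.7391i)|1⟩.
-0.3611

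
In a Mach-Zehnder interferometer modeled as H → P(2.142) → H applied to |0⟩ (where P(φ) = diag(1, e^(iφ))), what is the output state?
(0.2297 + 0.4206i)|0⟩ + (0.7703 - 0.4206i)|1⟩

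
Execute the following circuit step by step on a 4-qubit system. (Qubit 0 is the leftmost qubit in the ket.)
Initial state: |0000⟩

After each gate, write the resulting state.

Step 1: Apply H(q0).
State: 1/√2|0000⟩ + 1/√2|1000⟩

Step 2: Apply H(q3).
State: 1/2|0000⟩ + 1/2|0001⟩ + 1/2|1000⟩ + 1/2|1001⟩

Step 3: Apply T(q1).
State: 1/2|0000⟩ + 1/2|0001⟩ + 1/2|1000⟩ + 1/2|1001⟩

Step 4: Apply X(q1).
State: 1/2|0100⟩ + 1/2|0101⟩ + 1/2|1100⟩ + 1/2|1101⟩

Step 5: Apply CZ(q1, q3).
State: 1/2|0100⟩ - 1/2|0101⟩ + 1/2|1100⟩ - 1/2|1101⟩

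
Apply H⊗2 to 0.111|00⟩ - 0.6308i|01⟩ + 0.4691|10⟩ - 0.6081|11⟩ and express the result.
(-0.014 - 0.3154i)|00⟩ + (0.5941 + 0.3154i)|01⟩ + (0.125 - 0.3154i)|10⟩ + (-0.4831 + 0.3154i)|11⟩

H⊗2 gives amp(|y⟩) = (1/2) Σ_x (−1)^(x·y) amp(|x⟩), where x·y is the number of positions in which both x and y have a 1.
|00⟩: (0.111 - 0.6308i + 0.4691 - 0.6081)/2 = (-0.014 - 0.3154i)
|01⟩: (0.111 + 0.6308i + 0.4691 + 0.6081)/2 = (0.5941 + 0.3154i)
|10⟩: (0.111 - 0.6308i - 0.4691 + 0.6081)/2 = (0.125 - 0.3154i)
|11⟩: (0.111 + 0.6308i - 0.4691 - 0.6081)/2 = (-0.4831 + 0.3154i)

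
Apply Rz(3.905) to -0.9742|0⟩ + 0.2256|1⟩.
(0.3629 + 0.9041i)|0⟩ + (-0.08404 + 0.2094i)|1⟩

Rz(3.905) = [[e^(−iθ/2), 0], [0, e^(iθ/2)]] with e^(±iθ/2) = cos(θ/2) ± i·sin(θ/2); θ = 3.905, cos(θ/2) ≈ -0.372502, sin(θ/2) ≈ 0.928031.
With a = amp(|0⟩) = -0.9742 and b = amp(|1⟩) = 0.2256:
new amp(|0⟩) = (-0.372502 - 0.928031i)·a = (0.3629 + 0.9041i)
new amp(|1⟩) = (-0.372502 + 0.928031i)·b = (-0.08404 + 0.2094i)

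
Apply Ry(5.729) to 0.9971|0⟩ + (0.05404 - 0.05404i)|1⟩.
(-0.9738 + 0.01478i)|0⟩ + (0.2208 + 0.05198i)|1⟩

Ry(5.729) = [[cos(θ/2), −sin(θ/2)], [sin(θ/2), cos(θ/2)]]; θ = 5.729, cos(θ/2) ≈ -0.961855, sin(θ/2) ≈ 0.27356.
With a = amp(|0⟩) = 0.9971 and b = amp(|1⟩) = (0.05404 - 0.05404i):
new amp(|0⟩) = (-0.961855)·a + (-0.27356)·b = (-0.9738 + 0.01478i)
new amp(|1⟩) = (0.27356)·a + (-0.961855)·b = (0.2208 + 0.05198i)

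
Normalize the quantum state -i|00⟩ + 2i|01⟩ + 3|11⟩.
-0.2673i|00⟩ + 0.5345i|01⟩ + 0.8018|11⟩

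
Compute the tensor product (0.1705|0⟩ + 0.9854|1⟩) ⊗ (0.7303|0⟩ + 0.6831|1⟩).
0.1245|00⟩ + 0.1165|01⟩ + 0.7196|10⟩ + 0.6731|11⟩

amp(|b₁b₂…⟩) = product of the factor amplitudes for bits b₁, b₂, …; only kets whose every factor amplitude is nonzero survive.
|00⟩: (0.1705)(0.7303) = 0.1245
|01⟩: (0.1705)(0.6831) = 0.1165
|10⟩: (0.9854)(0.7303) = 0.7196
|11⟩: (0.9854)(0.6831) = 0.6731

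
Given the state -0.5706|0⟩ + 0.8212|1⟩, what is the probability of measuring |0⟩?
0.3256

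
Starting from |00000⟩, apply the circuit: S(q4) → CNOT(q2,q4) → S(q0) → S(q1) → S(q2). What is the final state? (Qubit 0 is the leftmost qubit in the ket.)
|00000⟩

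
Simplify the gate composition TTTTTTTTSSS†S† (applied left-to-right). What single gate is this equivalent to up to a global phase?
I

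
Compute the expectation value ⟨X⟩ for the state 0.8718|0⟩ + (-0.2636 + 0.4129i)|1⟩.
-0.4596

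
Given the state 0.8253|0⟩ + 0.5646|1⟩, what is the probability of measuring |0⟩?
0.6811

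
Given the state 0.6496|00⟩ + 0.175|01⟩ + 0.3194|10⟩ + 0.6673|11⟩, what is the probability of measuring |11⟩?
0.4453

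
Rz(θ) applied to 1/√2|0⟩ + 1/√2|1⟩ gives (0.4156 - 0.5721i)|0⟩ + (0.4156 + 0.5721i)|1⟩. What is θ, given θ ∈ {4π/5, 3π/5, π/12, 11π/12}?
3π/5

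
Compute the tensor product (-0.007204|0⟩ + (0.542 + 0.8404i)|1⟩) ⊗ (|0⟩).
-0.007204|00⟩ + (0.542 + 0.8404i)|10⟩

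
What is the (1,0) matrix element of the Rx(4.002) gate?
-0.9089i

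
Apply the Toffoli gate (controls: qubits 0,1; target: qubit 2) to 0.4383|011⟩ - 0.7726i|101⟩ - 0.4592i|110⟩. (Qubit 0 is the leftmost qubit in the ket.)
0.4383|011⟩ - 0.7726i|101⟩ - 0.4592i|111⟩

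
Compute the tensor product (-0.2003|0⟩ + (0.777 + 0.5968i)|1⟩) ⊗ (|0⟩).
-0.2003|00⟩ + (0.777 + 0.5968i)|10⟩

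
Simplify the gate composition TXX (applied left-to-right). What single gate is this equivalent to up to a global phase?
T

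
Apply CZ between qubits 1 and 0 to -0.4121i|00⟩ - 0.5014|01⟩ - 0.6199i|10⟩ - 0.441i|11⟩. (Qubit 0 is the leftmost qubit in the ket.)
-0.4121i|00⟩ - 0.5014|01⟩ - 0.6199i|10⟩ + 0.441i|11⟩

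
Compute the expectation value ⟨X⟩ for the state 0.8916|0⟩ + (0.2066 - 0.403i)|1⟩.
0.3684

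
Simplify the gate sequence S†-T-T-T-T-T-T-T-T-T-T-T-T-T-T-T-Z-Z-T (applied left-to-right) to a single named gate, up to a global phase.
S†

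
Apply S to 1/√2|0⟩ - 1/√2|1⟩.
1/√2|0⟩ - (1/√2)i|1⟩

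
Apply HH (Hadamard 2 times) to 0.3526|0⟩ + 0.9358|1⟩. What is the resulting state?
0.3526|0⟩ + 0.9358|1⟩

H² = I, so an even number of Hadamards cancels: H^2 = I and the state is unchanged.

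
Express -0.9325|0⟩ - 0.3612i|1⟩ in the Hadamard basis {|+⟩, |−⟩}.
(-0.6594 - 0.2554i)|+⟩ + (-0.6594 + 0.2554i)|−⟩

With |ψ⟩ = α|0⟩ + β|1⟩, the Hadamard-basis coefficients are ⟨+|ψ⟩ = (α + β)/√2 and ⟨−|ψ⟩ = (α − β)/√2.
Here α = -0.9325, β = -0.3612i: (α + β)/√2 = (-0.6594 - 0.2554i), (α − β)/√2 = (-0.6594 + 0.2554i).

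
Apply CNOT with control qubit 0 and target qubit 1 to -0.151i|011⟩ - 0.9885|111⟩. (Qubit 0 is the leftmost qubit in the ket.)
-0.151i|011⟩ - 0.9885|101⟩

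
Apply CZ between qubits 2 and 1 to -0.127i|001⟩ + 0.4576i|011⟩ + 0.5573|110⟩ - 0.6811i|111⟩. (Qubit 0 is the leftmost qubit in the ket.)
-0.127i|001⟩ - 0.4576i|011⟩ + 0.5573|110⟩ + 0.6811i|111⟩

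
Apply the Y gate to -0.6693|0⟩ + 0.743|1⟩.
-0.743i|0⟩ - 0.6693i|1⟩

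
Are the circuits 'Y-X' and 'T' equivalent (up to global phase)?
No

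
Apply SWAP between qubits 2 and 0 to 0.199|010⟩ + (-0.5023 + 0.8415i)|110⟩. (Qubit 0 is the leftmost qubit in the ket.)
0.199|010⟩ + (-0.5023 + 0.8415i)|011⟩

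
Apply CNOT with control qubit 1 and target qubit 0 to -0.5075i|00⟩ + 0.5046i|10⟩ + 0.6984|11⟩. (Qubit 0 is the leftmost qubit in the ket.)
-0.5075i|00⟩ + 0.6984|01⟩ + 0.5046i|10⟩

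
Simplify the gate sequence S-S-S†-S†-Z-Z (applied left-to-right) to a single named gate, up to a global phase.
I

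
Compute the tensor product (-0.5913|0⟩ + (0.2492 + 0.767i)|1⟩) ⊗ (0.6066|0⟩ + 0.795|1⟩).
-0.3587|00⟩ - 0.4701|01⟩ + (0.1512 + 0.4653i)|10⟩ + (0.1981 + 0.6098i)|11⟩

amp(|b₁b₂…⟩) = product of the factor amplitudes for bits b₁, b₂, …; only kets whose every factor amplitude is nonzero survive.
|00⟩: (-0.5913)(0.6066) = -0.3587
|01⟩: (-0.5913)(0.795) = -0.4701
|10⟩: (0.2492 + 0.767i)(0.6066) = (0.1512 + 0.4653i)
|11⟩: (0.2492 + 0.767i)(0.795) = (0.1981 + 0.6098i)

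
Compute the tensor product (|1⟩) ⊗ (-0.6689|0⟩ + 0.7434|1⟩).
-0.6689|10⟩ + 0.7434|11⟩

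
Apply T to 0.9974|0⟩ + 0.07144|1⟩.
0.9974|0⟩ + (0.05052 + 0.05052i)|1⟩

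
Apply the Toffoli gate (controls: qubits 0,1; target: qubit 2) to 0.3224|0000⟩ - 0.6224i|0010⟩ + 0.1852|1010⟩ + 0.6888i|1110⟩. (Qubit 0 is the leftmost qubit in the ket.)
0.3224|0000⟩ - 0.6224i|0010⟩ + 0.1852|1010⟩ + 0.6888i|1100⟩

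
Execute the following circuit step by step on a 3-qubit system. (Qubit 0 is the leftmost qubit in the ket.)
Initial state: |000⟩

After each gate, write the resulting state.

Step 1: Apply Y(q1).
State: i|010⟩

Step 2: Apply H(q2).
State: (1/√2)i|010⟩ + (1/√2)i|011⟩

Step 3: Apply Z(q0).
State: (1/√2)i|010⟩ + (1/√2)i|011⟩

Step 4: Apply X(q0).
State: (1/√2)i|110⟩ + (1/√2)i|111⟩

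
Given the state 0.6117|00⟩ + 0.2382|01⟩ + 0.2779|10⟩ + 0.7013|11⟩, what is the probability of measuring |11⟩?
0.4918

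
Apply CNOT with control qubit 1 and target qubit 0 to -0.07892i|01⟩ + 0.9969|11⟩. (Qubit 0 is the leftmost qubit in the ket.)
0.9969|01⟩ - 0.07892i|11⟩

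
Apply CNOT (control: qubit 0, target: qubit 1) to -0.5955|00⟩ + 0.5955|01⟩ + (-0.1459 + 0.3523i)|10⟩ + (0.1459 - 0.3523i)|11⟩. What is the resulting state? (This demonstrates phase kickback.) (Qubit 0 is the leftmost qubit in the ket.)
-0.5955|00⟩ + 0.5955|01⟩ + (0.1459 - 0.3523i)|10⟩ + (-0.1459 + 0.3523i)|11⟩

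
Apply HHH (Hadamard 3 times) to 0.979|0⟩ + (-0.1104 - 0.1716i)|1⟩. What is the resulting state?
(0.6142 - 0.1213i)|0⟩ + (0.7703 + 0.1213i)|1⟩

H² = I, so H^3 = H: a single Hadamard. With (a, b) = (0.979, (-0.1104 - 0.1716i)), H gives ((a + b)/√2, (a − b)/√2) = ((0.6142 - 0.1213i), (0.7703 + 0.1213i)).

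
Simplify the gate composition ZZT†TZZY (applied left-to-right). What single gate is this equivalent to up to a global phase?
Y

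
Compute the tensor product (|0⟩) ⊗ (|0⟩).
|00⟩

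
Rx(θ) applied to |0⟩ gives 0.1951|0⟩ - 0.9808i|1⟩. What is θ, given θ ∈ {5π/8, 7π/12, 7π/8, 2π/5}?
7π/8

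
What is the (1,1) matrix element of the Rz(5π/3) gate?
(-0.866 + (1/2)i)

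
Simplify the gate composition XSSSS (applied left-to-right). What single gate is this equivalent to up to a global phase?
X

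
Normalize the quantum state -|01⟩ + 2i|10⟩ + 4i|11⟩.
-0.2182|01⟩ + 0.4364i|10⟩ + 0.8729i|11⟩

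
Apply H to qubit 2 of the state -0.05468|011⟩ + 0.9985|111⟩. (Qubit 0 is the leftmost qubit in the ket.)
-0.03866|010⟩ + 0.03866|011⟩ + 0.706|110⟩ - 0.706|111⟩

H on qubit 2 mixes each pair of kets that differ only in qubit 2: amplitudes (a, b) of (|…0…⟩, |…1…⟩) become ((a + b)/√2, (a − b)/√2). Kets absent from the input have amplitude 0.
(|010⟩, |011⟩): (a, b) = (0, -0.05468) → (-0.03866, 0.03866)
(|110⟩, |111⟩): (a, b) = (0, 0.9985) → (0.706, -0.706)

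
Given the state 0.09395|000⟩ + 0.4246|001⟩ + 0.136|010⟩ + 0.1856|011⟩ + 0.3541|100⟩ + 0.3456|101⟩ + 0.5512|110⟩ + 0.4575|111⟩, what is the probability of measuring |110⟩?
0.3038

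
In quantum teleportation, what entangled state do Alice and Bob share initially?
Bell state |Φ+⟩ = (|00⟩ + |11⟩)/√2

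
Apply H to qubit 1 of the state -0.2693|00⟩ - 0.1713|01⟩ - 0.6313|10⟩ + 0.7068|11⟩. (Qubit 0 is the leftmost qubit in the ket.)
-0.3116|00⟩ - 0.0693|01⟩ + 0.05339|10⟩ - 0.9462|11⟩

H on qubit 1 mixes each pair of kets that differ only in qubit 1: amplitudes (a, b) of (|…0…⟩, |…1…⟩) become ((a + b)/√2, (a − b)/√2). Kets absent from the input have amplitude 0.
(|00⟩, |01⟩): (a, b) = (-0.2693, -0.1713) → (-0.3116, -0.0693)
(|10⟩, |11⟩): (a, b) = (-0.6313, 0.7068) → (0.05339, -0.9462)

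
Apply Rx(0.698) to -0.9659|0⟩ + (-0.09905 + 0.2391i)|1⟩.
(-0.8259 + 0.03387i)|0⟩ + (-0.09308 + 0.555i)|1⟩

Rx(0.698) = [[cos(θ/2), −i·sin(θ/2)], [−i·sin(θ/2), cos(θ/2)]]; θ = 0.698, cos(θ/2) ≈ 0.939715, sin(θ/2) ≈ 0.341958.
With a = amp(|0⟩) = -0.9659 and b = amp(|1⟩) = (-0.09905 + 0.2391i):
new amp(|0⟩) = (0.939715)·a + (-0.341958i)·b = (-0.8259 + 0.03387i)
new amp(|1⟩) = (-0.341958i)·a + (0.939715)·b = (-0.09308 + 0.555i)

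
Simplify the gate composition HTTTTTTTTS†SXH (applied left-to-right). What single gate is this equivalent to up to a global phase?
Z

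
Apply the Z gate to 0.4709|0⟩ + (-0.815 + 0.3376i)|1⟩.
0.4709|0⟩ + (0.815 - 0.3376i)|1⟩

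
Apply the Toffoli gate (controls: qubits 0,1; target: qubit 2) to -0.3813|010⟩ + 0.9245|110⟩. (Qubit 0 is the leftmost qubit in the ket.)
-0.3813|010⟩ + 0.9245|111⟩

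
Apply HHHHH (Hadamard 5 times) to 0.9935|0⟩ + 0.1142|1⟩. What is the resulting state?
0.7833|0⟩ + 0.6218|1⟩

H² = I, so H^5 = H: a single Hadamard. With (a, b) = (0.9935, 0.1142), H gives ((a + b)/√2, (a − b)/√2) = (0.7833, 0.6218).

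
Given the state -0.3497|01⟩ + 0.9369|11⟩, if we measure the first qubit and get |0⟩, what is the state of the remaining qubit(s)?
-|1⟩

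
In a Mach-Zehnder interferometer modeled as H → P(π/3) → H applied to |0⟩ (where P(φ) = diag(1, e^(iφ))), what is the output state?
(0.75 + 0.433i)|0⟩ + (0.25 - 0.433i)|1⟩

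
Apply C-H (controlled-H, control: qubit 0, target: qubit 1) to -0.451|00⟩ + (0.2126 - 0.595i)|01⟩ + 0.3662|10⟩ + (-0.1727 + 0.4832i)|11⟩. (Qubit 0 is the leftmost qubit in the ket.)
-0.451|00⟩ + (0.2126 - 0.595i)|01⟩ + (0.1368 + 0.3417i)|10⟩ + (0.3811 - 0.3417i)|11⟩

C-H leaves the control-|0⟩ kets |00⟩, |01⟩ unchanged and applies H to qubit 1 on the control-|1⟩ pair (|10⟩, |11⟩).
H = [[1/√2, 1/√2], [1/√2, -1/√2]].
With a = amp(|10⟩) = 0.3662 and b = amp(|11⟩) = (-0.1727 + 0.4832i):
new amp(|10⟩) = (1/√2)·a + (1/√2)·b = (0.1368 + 0.3417i)
new amp(|11⟩) = (1/√2)·a + (-1/√2)·b = (0.3811 - 0.3417i)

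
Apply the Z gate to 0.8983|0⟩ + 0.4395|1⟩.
0.8983|0⟩ - 0.4395|1⟩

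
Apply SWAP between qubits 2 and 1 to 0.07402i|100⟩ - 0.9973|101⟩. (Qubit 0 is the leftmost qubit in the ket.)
0.07402i|100⟩ - 0.9973|110⟩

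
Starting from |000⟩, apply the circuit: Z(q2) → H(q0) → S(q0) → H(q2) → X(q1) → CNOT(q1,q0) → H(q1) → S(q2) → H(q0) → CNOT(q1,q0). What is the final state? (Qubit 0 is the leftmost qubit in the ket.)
(0.25 + 0.25i)|000⟩ + (-0.25 + 0.25i)|001⟩ + (0.25 - 0.25i)|010⟩ + (0.25 + 0.25i)|011⟩ + (-0.25 + 0.25i)|100⟩ + (-0.25 - 0.25i)|101⟩ + (-0.25 - 0.25i)|110⟩ + (0.25 - 0.25i)|111⟩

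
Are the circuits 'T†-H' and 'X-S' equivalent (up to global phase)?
No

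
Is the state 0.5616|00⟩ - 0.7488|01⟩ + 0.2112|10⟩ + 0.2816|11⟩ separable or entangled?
Entangled

Writing the state as a|00⟩ + b|01⟩ + c|10⟩ + d|11⟩, it is a product state iff ad − bc = 0.
Here (a, b, c, d) = (0.5616, -0.7488, 0.2112, 0.2816): ad − bc = (0.5616)(0.2816) − (-0.7488)(0.2112) = 0.3163 ≠ 0, so the state is entangled.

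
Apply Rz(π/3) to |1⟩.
(0.866 + (1/2)i)|1⟩

Rz(π/3) = [[e^(−iθ/2), 0], [0, e^(iθ/2)]] with e^(±iθ/2) = cos(θ/2) ± i·sin(θ/2); θ = π/3, cos(θ/2) ≈ 0.866025, sin(θ/2) ≈ 0.5.
With a = amp(|0⟩) = 0 and b = amp(|1⟩) = 1:
new amp(|0⟩) = (0.866025 - 0.5i)·a = 0
new amp(|1⟩) = (0.866025 + 0.5i)·b = (0.866 + (1/2)i)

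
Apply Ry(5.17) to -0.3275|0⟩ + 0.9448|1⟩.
-0.2211|0⟩ - 0.9752|1⟩

Ry(5.17) = [[cos(θ/2), −sin(θ/2)], [sin(θ/2), cos(θ/2)]]; θ = 5.17, cos(θ/2) ≈ -0.84906, sin(θ/2) ≈ 0.528296.
With a = amp(|0⟩) = -0.3275 and b = amp(|1⟩) = 0.9448:
new amp(|0⟩) = (-0.84906)·a + (-0.528296)·b = -0.2211
new amp(|1⟩) = (0.528296)·a + (-0.84906)·b = -0.9752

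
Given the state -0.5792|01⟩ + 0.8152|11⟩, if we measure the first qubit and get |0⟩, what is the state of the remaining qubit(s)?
-|1⟩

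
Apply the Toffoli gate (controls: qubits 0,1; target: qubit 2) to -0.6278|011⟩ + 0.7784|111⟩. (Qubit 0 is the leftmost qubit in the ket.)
-0.6278|011⟩ + 0.7784|110⟩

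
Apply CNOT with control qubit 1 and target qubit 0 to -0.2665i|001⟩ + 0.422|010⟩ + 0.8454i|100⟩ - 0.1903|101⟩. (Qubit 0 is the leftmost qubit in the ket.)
-0.2665i|001⟩ + 0.8454i|100⟩ - 0.1903|101⟩ + 0.422|110⟩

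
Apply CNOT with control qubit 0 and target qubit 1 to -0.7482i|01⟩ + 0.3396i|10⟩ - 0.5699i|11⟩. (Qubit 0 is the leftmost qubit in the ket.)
-0.7482i|01⟩ - 0.5699i|10⟩ + 0.3396i|11⟩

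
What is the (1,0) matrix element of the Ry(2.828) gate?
0.9877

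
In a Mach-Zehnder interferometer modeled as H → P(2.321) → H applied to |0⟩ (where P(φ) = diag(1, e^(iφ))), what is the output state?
(0.1591 + 0.3658i)|0⟩ + (0.8409 - 0.3658i)|1⟩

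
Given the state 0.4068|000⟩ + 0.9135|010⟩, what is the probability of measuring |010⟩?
0.8345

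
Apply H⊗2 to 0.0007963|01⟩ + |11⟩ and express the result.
0.5004|00⟩ - 0.5004|01⟩ - 0.4996|10⟩ + 0.4996|11⟩

H⊗2 gives amp(|y⟩) = (1/2) Σ_x (−1)^(x·y) amp(|x⟩), where x·y is the number of positions in which both x and y have a 1.
|00⟩: (0.0007963 + 1)/2 = 0.5004
|01⟩: (-0.0007963 - 1)/2 = -0.5004
|10⟩: (0.0007963 - 1)/2 = -0.4996
|11⟩: (-0.0007963 + 1)/2 = 0.4996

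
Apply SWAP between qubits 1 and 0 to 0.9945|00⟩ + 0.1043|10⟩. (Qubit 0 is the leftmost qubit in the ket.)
0.9945|00⟩ + 0.1043|01⟩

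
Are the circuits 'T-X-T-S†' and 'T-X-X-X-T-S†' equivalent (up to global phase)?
Yes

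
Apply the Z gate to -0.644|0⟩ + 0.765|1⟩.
-0.644|0⟩ - 0.765|1⟩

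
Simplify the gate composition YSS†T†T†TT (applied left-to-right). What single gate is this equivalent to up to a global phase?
Y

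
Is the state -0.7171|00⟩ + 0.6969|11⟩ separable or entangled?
Entangled

Writing the state as a|00⟩ + b|01⟩ + c|10⟩ + d|11⟩, it is a product state iff ad − bc = 0.
Here (a, b, c, d) = (-0.7171, 0, 0, 0.6969): ad − bc = (-0.7171)(0.6969) − (0)(0) = -0.4997 ≠ 0, so the state is entangled.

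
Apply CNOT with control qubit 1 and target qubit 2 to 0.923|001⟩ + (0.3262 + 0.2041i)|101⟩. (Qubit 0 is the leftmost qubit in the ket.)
0.923|001⟩ + (0.3262 + 0.2041i)|101⟩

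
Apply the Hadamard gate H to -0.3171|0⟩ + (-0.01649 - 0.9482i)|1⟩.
(-0.2359 - 0.6705i)|0⟩ + (-0.2126 + 0.6705i)|1⟩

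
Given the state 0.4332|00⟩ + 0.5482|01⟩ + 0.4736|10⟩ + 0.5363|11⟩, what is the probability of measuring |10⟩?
0.2243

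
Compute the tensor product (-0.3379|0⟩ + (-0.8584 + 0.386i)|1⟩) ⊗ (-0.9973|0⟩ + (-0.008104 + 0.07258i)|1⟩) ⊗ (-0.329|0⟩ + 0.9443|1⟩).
-0.1109|000⟩ + 0.3182|001⟩ + (-0.0009009 + 0.008069i)|010⟩ + (0.002586 - 0.02316i)|011⟩ + (-0.2817 + 0.1267i)|100⟩ + (0.8084 - 0.3635i)|101⟩ + (0.006929 + 0.02153i)|110⟩ + (-0.01989 - 0.06179i)|111⟩

amp(|b₁b₂…⟩) = product of the factor amplitudes for bits b₁, b₂, …; only kets whose every factor amplitude is nonzero survive.
|000⟩: (-0.3379)(-0.9973)(-0.329) = -0.1109
|001⟩: (-0.3379)(-0.9973)(0.9443) = 0.3182
|010⟩: (-0.3379)(-0.008104 + 0.07258i)(-0.329) = (-0.0009009 + 0.008069i)
|011⟩: (-0.3379)(-0.008104 + 0.07258i)(0.9443) = (0.002586 - 0.02316i)
|100⟩: (-0.8584 + 0.386i)(-0.9973)(-0.329) = (-0.2817 + 0.1267i)
|101⟩: (-0.8584 + 0.386i)(-0.9973)(0.9443) = (0.8084 - 0.3635i)
|110⟩: (-0.8584 + 0.386i)(-0.008104 + 0.07258i)(-0.329) = (0.006929 + 0.02153i)
|111⟩: (-0.8584 + 0.386i)(-0.008104 + 0.07258i)(0.9443) = (-0.01989 - 0.06179i)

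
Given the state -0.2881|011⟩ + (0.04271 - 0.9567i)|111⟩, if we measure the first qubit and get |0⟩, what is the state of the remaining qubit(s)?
-|11⟩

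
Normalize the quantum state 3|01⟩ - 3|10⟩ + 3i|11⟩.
1/√3|01⟩ - 1/√3|10⟩ + (1/√3)i|11⟩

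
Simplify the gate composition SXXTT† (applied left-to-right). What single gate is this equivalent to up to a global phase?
S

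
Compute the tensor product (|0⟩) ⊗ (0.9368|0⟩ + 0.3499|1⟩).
0.9368|00⟩ + 0.3499|01⟩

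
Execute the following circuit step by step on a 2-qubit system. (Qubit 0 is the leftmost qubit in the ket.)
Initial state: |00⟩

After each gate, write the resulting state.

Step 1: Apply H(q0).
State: 1/√2|00⟩ + 1/√2|10⟩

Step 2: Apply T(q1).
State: 1/√2|00⟩ + 1/√2|10⟩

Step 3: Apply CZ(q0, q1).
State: 1/√2|00⟩ + 1/√2|10⟩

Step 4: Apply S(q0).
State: 1/√2|00⟩ + (1/√2)i|10⟩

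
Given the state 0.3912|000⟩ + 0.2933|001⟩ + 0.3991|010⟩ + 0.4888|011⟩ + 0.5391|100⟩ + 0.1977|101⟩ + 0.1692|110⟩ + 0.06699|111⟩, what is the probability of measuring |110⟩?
0.02863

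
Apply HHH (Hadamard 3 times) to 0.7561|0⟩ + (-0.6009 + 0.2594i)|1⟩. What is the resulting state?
(0.1097 + 0.1834i)|0⟩ + (0.9595 - 0.1834i)|1⟩

H² = I, so H^3 = H: a single Hadamard. With (a, b) = (0.7561, (-0.6009 + 0.2594i)), H gives ((a + b)/√2, (a − b)/√2) = ((0.1097 + 0.1834i), (0.9595 - 0.1834i)).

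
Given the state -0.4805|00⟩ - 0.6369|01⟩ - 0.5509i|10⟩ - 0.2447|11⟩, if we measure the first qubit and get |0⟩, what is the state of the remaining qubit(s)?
-0.6023|0⟩ - 0.7983|1⟩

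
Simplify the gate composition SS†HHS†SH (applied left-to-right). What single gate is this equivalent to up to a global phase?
H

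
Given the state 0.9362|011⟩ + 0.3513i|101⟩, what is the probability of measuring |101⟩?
0.1234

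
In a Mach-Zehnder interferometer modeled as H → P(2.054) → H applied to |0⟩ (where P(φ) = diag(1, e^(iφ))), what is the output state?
(0.2677 + 0.4428i)|0⟩ + (0.7323 - 0.4428i)|1⟩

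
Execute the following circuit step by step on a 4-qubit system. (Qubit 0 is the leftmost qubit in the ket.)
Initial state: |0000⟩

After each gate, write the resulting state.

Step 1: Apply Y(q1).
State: i|0100⟩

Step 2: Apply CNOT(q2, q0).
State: i|0100⟩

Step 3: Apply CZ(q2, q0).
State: i|0100⟩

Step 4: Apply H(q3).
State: (1/√2)i|0100⟩ + (1/√2)i|0101⟩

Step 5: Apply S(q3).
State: (1/√2)i|0100⟩ - 1/√2|0101⟩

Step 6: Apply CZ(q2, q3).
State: (1/√2)i|0100⟩ - 1/√2|0101⟩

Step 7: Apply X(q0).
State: (1/√2)i|1100⟩ - 1/√2|1101⟩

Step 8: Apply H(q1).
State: (1/2)i|1000⟩ - 1/2|1001⟩ - (1/2)i|1100⟩ + 1/2|1101⟩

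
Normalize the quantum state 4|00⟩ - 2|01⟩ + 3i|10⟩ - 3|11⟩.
0.6489|00⟩ - 0.3244|01⟩ + 0.4867i|10⟩ - 0.4867|11⟩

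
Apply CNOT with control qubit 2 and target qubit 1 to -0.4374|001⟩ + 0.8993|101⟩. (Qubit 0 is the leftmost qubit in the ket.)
-0.4374|011⟩ + 0.8993|111⟩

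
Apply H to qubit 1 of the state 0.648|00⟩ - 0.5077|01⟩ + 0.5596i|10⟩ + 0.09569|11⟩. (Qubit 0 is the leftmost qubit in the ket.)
0.09921|00⟩ + 0.8172|01⟩ + (0.06766 + 0.3957i)|10⟩ + (-0.06766 + 0.3957i)|11⟩

H on qubit 1 mixes each pair of kets that differ only in qubit 1: amplitudes (a, b) of (|…0…⟩, |…1…⟩) become ((a + b)/√2, (a − b)/√2). Kets absent from the input have amplitude 0.
(|00⟩, |01⟩): (a, b) = (0.648, -0.5077) → (0.09921, 0.8172)
(|10⟩, |11⟩): (a, b) = (0.5596i, 0.09569) → ((0.06766 + 0.3957i), (-0.06766 + 0.3957i))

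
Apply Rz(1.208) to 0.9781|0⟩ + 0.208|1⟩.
(0.805 - 0.5555i)|0⟩ + (0.1712 + 0.1181i)|1⟩

Rz(1.208) = [[e^(−iθ/2), 0], [0, e^(iθ/2)]] with e^(±iθ/2) = cos(θ/2) ± i·sin(θ/2); θ = 1.208, cos(θ/2) ≈ 0.82307, sin(θ/2) ≈ 0.567939.
With a = amp(|0⟩) = 0.9781 and b = amp(|1⟩) = 0.208:
new amp(|0⟩) = (0.82307 - 0.567939i)·a = (0.805 - 0.5555i)
new amp(|1⟩) = (0.82307 + 0.567939i)·b = (0.1712 + 0.1181i)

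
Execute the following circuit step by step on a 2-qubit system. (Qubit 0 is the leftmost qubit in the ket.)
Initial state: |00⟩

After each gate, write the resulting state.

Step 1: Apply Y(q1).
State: i|01⟩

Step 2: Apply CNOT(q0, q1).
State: i|01⟩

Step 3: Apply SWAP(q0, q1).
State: i|10⟩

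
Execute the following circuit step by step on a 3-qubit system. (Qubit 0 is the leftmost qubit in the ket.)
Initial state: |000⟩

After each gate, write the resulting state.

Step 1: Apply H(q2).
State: 1/√2|000⟩ + 1/√2|001⟩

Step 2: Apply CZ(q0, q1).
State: 1/√2|000⟩ + 1/√2|001⟩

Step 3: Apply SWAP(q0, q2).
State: 1/√2|000⟩ + 1/√2|100⟩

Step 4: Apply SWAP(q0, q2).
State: 1/√2|000⟩ + 1/√2|001⟩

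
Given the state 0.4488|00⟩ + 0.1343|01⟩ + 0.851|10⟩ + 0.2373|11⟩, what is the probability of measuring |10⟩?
0.7242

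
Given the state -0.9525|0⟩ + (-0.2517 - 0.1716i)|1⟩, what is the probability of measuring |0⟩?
0.9073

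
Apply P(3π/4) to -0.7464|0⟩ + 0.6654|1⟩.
-0.7464|0⟩ + (-0.4705 + 0.4705i)|1⟩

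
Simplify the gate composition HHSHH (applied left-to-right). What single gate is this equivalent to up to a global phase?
S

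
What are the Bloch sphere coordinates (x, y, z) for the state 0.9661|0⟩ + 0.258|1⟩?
(0.4985, 0, 0.8668)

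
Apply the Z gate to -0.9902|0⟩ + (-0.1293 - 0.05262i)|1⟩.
-0.9902|0⟩ + (0.1293 + 0.05262i)|1⟩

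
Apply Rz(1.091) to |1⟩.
(0.8549 + 0.5188i)|1⟩

Rz(1.091) = [[e^(−iθ/2), 0], [0, e^(iθ/2)]] with e^(±iθ/2) = cos(θ/2) ± i·sin(θ/2); θ = 1.091, cos(θ/2) ≈ 0.854868, sin(θ/2) ≈ 0.518846.
With a = amp(|0⟩) = 0 and b = amp(|1⟩) = 1:
new amp(|0⟩) = (0.854868 - 0.518846i)·a = 0
new amp(|1⟩) = (0.854868 + 0.518846i)·b = (0.8549 + 0.5188i)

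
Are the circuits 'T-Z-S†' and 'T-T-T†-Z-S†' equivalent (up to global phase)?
Yes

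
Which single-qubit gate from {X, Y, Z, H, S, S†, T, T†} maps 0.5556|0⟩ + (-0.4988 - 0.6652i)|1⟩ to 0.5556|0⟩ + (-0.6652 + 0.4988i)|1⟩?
S†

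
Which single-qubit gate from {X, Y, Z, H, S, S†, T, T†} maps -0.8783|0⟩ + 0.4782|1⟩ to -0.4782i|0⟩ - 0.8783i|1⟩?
Y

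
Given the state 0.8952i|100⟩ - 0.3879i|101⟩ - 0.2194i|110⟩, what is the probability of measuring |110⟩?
0.04814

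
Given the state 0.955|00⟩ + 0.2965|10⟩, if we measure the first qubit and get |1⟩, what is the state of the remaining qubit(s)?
|0⟩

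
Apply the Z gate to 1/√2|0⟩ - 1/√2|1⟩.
1/√2|0⟩ + 1/√2|1⟩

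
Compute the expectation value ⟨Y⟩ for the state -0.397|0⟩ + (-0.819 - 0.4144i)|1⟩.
0.329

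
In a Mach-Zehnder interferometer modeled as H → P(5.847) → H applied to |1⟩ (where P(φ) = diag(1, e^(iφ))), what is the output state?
(0.04682 + 0.2112i)|0⟩ + (0.9532 - 0.2112i)|1⟩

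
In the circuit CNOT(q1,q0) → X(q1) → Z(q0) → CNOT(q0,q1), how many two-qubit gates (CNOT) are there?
2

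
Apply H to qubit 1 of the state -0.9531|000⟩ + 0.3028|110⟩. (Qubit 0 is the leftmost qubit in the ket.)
-0.6739|000⟩ - 0.6739|010⟩ + 0.2141|100⟩ - 0.2141|110⟩

H on qubit 1 mixes each pair of kets that differ only in qubit 1: amplitudes (a, b) of (|…0…⟩, |…1…⟩) become ((a + b)/√2, (a − b)/√2). Kets absent from the input have amplitude 0.
(|000⟩, |010⟩): (a, b) = (-0.9531, 0) → (-0.6739, -0.6739)
(|100⟩, |110⟩): (a, b) = (0, 0.3028) → (0.2141, -0.2141)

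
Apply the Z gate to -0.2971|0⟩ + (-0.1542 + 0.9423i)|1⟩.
-0.2971|0⟩ + (0.1542 - 0.9423i)|1⟩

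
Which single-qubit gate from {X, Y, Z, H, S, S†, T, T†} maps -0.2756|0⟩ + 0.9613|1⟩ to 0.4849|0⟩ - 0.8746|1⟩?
H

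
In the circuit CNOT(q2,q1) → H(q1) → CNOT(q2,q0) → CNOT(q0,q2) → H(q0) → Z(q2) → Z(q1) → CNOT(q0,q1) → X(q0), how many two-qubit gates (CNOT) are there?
4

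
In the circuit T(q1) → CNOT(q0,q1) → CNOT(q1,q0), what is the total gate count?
3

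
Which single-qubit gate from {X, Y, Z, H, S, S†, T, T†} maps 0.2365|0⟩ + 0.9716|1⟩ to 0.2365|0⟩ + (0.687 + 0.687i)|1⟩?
T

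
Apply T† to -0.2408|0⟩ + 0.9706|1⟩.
-0.2408|0⟩ + (0.6863 - 0.6863i)|1⟩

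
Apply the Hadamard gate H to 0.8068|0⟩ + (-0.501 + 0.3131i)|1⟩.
(0.2162 + 0.2214i)|0⟩ + (0.9248 - 0.2214i)|1⟩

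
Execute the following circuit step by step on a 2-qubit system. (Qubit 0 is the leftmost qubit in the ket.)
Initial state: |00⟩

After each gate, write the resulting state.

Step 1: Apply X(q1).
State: |01⟩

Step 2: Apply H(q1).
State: 1/√2|00⟩ - 1/√2|01⟩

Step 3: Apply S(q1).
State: 1/√2|00⟩ - (1/√2)i|01⟩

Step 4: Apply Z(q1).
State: 1/√2|00⟩ + (1/√2)i|01⟩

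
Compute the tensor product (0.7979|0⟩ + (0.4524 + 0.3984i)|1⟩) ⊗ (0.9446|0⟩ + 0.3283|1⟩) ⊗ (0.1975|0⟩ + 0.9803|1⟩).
0.1489|000⟩ + 0.7388|001⟩ + 0.05174|010⟩ + 0.2568|011⟩ + (0.0844 + 0.07432i)|100⟩ + (0.4189 + 0.3689i)|101⟩ + (0.02933 + 0.02583i)|110⟩ + (0.1456 + 0.1282i)|111⟩

amp(|b₁b₂…⟩) = product of the factor amplitudes for bits b₁, b₂, …; only kets whose every factor amplitude is nonzero survive.
|000⟩: (0.7979)(0.9446)(0.1975) = 0.1489
|001⟩: (0.7979)(0.9446)(0.9803) = 0.7388
|010⟩: (0.7979)(0.3283)(0.1975) = 0.05174
|011⟩: (0.7979)(0.3283)(0.9803) = 0.2568
|100⟩: (0.4524 + 0.3984i)(0.9446)(0.1975) = (0.0844 + 0.07432i)
|101⟩: (0.4524 + 0.3984i)(0.9446)(0.9803) = (0.4189 + 0.3689i)
|110⟩: (0.4524 + 0.3984i)(0.3283)(0.1975) = (0.02933 + 0.02583i)
|111⟩: (0.4524 + 0.3984i)(0.3283)(0.9803) = (0.1456 + 0.1282i)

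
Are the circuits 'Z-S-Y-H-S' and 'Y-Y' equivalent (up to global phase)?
No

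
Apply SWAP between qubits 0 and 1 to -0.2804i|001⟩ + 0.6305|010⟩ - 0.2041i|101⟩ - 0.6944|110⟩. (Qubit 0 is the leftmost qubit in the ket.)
-0.2804i|001⟩ - 0.2041i|011⟩ + 0.6305|100⟩ - 0.6944|110⟩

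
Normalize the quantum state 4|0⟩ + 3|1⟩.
0.8|0⟩ + 0.6|1⟩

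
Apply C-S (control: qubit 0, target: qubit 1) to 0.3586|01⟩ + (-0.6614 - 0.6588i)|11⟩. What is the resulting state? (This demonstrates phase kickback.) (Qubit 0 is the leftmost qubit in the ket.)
0.3586|01⟩ + (0.6588 - 0.6614i)|11⟩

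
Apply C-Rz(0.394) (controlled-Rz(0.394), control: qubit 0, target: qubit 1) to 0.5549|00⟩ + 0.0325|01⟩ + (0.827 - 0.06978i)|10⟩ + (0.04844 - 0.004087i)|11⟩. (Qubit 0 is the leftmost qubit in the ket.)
0.5549|00⟩ + 0.0325|01⟩ + (0.7973 - 0.2303i)|10⟩ + (0.0483 + 0.005473i)|11⟩

C-Rz(0.394) leaves the control-|0⟩ kets |00⟩, |01⟩ unchanged and applies Rz(0.394) to qubit 1 on the control-|1⟩ pair (|10⟩, |11⟩).
Rz(0.394) = [[e^(−iθ/2), 0], [0, e^(iθ/2)]] with e^(±iθ/2) = cos(θ/2) ± i·sin(θ/2); θ = 0.394, cos(θ/2) ≈ 0.980658, sin(θ/2) ≈ 0.195728.
With a = amp(|10⟩) = (0.827 - 0.06978i) and b = amp(|11⟩) = (0.04844 - 0.004087i):
new amp(|10⟩) = (0.980658 - 0.195728i)·a = (0.7973 - 0.2303i)
new amp(|11⟩) = (0.980658 + 0.195728i)·b = (0.0483 + 0.005473i)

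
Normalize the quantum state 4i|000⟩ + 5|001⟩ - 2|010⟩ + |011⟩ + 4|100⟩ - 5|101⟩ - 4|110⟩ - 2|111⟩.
0.3867i|000⟩ + 0.4834|001⟩ - 0.1933|010⟩ + 0.09667|011⟩ + 0.3867|100⟩ - 0.4834|101⟩ - 0.3867|110⟩ - 0.1933|111⟩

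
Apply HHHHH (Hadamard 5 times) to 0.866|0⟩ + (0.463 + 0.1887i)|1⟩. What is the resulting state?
(0.9397 + 0.1334i)|0⟩ + (0.285 - 0.1334i)|1⟩

H² = I, so H^5 = H: a single Hadamard. With (a, b) = (0.866, (0.463 + 0.1887i)), H gives ((a + b)/√2, (a − b)/√2) = ((0.9397 + 0.1334i), (0.285 - 0.1334i)).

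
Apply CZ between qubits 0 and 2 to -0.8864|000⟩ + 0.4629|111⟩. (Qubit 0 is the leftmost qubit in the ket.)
-0.8864|000⟩ - 0.4629|111⟩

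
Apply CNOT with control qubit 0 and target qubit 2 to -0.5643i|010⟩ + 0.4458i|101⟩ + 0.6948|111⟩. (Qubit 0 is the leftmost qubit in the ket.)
-0.5643i|010⟩ + 0.4458i|100⟩ + 0.6948|110⟩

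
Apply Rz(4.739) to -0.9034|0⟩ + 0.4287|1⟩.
(0.6472 + 0.6302i)|0⟩ + (-0.3071 + 0.2991i)|1⟩

Rz(4.739) = [[e^(−iθ/2), 0], [0, e^(iθ/2)]] with e^(±iθ/2) = cos(θ/2) ± i·sin(θ/2); θ = 4.739, cos(θ/2) ≈ -0.716452, sin(θ/2) ≈ 0.697636.
With a = amp(|0⟩) = -0.9034 and b = amp(|1⟩) = 0.4287:
new amp(|0⟩) = (-0.716452 - 0.697636i)·a = (0.6472 + 0.6302i)
new amp(|1⟩) = (-0.716452 + 0.697636i)·b = (-0.3071 + 0.2991i)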